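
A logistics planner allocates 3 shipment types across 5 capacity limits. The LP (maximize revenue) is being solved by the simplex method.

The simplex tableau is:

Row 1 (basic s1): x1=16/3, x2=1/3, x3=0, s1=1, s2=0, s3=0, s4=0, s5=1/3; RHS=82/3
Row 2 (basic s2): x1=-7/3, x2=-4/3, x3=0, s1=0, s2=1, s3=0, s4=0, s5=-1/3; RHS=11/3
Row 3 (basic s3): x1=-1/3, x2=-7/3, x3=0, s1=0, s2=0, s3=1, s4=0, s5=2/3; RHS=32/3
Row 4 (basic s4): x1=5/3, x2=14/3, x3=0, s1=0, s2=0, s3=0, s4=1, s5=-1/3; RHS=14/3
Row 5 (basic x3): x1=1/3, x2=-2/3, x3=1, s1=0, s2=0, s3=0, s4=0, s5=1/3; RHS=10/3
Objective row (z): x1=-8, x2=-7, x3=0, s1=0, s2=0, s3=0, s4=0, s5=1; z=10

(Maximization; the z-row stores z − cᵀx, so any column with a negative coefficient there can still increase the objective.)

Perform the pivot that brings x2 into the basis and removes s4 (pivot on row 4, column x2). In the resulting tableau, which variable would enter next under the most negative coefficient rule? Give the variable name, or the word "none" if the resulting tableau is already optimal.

x1

Pivot element 14/3. New z-row = old z-row − (-7)·(row 4/(14/3)).
Updated z-row coefficients: x1: -11/2, x2: 0, x3: 0, s1: 0, s2: 0, s3: 0, s4: 3/2, s5: 1/2.
The most negative is -11/2 in column x1, so x1 would enter next.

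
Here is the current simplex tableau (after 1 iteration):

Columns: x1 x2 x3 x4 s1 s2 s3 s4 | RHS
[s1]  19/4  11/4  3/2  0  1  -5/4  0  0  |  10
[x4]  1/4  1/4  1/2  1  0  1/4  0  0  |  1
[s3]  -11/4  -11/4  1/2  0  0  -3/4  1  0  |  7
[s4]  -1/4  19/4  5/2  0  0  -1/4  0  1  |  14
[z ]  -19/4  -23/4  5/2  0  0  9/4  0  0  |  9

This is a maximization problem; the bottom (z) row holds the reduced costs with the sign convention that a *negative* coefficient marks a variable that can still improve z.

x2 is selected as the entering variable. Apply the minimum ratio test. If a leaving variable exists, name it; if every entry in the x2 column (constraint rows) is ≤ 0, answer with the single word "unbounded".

s4

Ratios: row 1 (s1): 10/(11/4) = 40/11; row 2 (x4): 1/(1/4) = 4; row 3 (s3): entry -11/4 ≤ 0, skip; row 4 (s4): 14/(19/4) = 56/19.
Minimum ratio is in the s4 row, so s4 leaves.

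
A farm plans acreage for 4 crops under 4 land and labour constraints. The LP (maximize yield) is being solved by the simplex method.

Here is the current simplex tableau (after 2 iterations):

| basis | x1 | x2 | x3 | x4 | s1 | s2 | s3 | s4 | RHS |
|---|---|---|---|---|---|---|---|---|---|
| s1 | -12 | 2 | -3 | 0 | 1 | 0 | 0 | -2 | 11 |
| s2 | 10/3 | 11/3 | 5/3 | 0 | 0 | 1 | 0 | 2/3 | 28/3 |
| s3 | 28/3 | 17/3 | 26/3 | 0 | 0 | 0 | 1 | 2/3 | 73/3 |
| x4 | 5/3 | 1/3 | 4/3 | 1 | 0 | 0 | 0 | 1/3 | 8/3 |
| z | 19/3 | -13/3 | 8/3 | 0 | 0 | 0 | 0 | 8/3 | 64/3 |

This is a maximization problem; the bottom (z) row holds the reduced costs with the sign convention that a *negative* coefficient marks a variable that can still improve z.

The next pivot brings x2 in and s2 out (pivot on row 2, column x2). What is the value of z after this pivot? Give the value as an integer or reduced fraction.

356/11

Minimum ratio for x2: (28/3)/(11/3) = 28/11.
z changes by −(z-row coeff of x2)·ratio = −(-13/3)·(28/11) = 364/33.
New z = 64/3 + (364/33) = 356/11.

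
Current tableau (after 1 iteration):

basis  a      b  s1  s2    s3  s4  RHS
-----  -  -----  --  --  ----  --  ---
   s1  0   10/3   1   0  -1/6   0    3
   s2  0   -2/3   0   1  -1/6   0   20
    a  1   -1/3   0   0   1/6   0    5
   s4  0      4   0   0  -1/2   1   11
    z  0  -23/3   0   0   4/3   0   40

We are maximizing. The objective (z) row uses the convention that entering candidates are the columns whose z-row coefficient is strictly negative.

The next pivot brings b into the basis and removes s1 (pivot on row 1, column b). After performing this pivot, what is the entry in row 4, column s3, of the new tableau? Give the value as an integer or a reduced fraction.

-3/10

Pivot element is row 1, column b: 10/3.
Normalize row 1: new (row 1, s3) = (-1/6)/(10/3) = -1/20.
row 4 ← row 4 − 4·(new row 1): -1/2 − 4·(-1/20) = -3/10.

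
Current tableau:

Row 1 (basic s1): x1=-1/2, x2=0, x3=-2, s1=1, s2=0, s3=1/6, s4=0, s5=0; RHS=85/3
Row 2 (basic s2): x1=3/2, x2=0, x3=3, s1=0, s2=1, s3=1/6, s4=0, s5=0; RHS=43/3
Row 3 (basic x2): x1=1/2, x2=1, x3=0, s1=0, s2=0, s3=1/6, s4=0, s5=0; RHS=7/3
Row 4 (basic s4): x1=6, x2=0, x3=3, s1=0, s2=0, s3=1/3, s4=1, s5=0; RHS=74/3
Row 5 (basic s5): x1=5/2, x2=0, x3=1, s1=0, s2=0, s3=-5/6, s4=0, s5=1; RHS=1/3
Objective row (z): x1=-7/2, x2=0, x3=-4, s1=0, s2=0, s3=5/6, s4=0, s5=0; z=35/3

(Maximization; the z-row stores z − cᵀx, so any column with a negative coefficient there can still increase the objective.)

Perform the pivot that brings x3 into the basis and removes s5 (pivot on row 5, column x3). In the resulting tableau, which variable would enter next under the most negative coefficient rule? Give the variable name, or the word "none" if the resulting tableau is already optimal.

Pivot element 1. New z-row = old z-row − (-4)·(row 5/1).
Updated z-row coefficients: x1: 13/2, x2: 0, x3: 0, s1: 0, s2: 0, s3: -5/2, s4: 0, s5: 4.
The most negative is -5/2 in column s3, so s3 would enter next.

s3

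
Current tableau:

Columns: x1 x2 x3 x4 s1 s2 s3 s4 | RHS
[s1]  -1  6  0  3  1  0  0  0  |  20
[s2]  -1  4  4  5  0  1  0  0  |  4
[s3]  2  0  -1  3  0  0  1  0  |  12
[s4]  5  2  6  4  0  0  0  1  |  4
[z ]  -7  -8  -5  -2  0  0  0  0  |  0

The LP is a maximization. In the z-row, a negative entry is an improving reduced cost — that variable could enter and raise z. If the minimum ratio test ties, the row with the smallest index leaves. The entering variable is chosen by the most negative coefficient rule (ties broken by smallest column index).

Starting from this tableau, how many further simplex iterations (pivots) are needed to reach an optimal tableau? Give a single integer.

pivot: x2 in, s2 out → z = 8
pivot: x1 in, s4 out → z = 124/11
No improving column remains; optimal.

2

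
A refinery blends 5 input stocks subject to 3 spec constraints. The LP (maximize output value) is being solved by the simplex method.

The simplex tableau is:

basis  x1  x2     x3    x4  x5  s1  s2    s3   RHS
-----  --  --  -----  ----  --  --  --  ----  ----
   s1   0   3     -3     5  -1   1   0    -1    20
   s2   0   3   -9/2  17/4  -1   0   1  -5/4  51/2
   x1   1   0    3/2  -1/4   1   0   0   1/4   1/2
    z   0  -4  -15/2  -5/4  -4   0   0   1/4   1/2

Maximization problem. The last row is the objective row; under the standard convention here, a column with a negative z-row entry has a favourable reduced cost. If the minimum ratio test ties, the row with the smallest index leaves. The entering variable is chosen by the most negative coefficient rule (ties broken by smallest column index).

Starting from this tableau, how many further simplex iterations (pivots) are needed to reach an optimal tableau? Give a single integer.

2

pivot: x3 in, x1 out → z = 3
pivot: x2 in, s1 out → z = 31
No improving column remains; optimal.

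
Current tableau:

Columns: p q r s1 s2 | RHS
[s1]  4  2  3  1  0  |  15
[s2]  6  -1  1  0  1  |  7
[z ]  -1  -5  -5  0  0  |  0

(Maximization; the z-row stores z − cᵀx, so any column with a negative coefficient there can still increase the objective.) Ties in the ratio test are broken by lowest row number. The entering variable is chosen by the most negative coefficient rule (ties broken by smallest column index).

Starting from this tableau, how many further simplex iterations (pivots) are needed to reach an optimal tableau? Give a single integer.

pivot: q in, s1 out → z = 75/2
No improving column remains; optimal.

1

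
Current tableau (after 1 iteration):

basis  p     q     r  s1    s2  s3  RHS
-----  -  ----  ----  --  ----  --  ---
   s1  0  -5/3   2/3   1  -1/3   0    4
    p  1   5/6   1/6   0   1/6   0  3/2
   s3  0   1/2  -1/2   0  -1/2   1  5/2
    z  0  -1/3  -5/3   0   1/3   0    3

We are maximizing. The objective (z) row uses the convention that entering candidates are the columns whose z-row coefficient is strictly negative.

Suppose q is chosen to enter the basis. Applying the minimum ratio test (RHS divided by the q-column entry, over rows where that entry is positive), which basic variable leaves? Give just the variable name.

Ratios: row 1 (s1): entry -5/3 ≤ 0, skip; row 2 (p): (3/2)/(5/6) = 9/5; row 3 (s3): (5/2)/(1/2) = 5.
Minimum ratio 9/5 is in the p row, so p leaves.

p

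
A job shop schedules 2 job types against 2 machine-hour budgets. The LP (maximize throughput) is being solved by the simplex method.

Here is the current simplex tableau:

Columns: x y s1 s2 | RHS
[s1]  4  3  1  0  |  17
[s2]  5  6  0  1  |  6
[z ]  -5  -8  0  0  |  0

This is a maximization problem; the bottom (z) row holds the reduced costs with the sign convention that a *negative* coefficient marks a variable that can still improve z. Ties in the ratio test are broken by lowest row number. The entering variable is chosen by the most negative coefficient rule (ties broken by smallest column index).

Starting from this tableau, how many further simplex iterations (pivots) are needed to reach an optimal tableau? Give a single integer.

1

pivot: y in, s2 out → z = 8
No improving column remains; optimal.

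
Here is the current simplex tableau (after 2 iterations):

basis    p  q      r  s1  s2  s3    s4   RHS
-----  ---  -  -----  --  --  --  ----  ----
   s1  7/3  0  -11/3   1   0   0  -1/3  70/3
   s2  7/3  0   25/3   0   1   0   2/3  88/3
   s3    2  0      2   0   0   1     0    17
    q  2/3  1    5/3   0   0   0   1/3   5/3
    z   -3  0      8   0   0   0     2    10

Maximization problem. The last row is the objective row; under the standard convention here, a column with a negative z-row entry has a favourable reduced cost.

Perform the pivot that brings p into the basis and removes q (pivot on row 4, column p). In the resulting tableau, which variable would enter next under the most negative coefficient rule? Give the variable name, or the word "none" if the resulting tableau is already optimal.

Pivot element 2/3. New z-row = old z-row − (-3)·(row 4/(2/3)).
Updated z-row coefficients: p: 0, q: 9/2, r: 31/2, s1: 0, s2: 0, s3: 0, s4: 7/2.
No coefficient is strictly negative; the tableau after this pivot is optimal.

none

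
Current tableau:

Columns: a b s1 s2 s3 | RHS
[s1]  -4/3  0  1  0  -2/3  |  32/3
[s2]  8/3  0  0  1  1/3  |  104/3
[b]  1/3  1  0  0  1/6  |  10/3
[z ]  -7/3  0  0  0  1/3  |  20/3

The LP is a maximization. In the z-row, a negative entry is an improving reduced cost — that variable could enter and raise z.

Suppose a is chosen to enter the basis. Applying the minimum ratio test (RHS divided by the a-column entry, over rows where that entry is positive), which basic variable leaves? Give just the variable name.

b

Ratios: row 1 (s1): entry -4/3 ≤ 0, skip; row 2 (s2): (104/3)/(8/3) = 13; row 3 (b): (10/3)/(1/3) = 10.
Minimum ratio 10 is in the b row, so b leaves.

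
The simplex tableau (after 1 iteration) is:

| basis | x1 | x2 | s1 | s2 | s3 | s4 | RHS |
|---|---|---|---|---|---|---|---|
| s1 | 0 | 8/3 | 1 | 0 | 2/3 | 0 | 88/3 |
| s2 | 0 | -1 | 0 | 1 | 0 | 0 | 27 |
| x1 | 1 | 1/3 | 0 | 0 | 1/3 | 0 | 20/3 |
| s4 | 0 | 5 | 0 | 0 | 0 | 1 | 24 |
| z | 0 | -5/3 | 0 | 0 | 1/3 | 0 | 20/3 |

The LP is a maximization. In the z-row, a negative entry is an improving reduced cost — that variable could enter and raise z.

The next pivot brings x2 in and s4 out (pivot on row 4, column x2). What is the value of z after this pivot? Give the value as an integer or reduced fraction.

44/3

Minimum ratio for x2: 24/5 = 24/5.
z changes by −(z-row coeff of x2)·ratio = −(-5/3)·(24/5) = 8.
New z = 20/3 + 8 = 44/3.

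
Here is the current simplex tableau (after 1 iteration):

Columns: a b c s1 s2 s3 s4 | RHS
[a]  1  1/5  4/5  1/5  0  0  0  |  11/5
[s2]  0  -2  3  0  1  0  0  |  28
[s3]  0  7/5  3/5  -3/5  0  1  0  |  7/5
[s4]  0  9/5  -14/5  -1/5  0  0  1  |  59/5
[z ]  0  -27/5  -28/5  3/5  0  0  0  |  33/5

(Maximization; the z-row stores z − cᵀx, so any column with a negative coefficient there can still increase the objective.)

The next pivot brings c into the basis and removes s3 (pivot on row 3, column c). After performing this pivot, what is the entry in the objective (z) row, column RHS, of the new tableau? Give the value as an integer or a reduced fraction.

59/3

Pivot element is row 3, column c: 3/5.
Normalize row 3: new (row 3, RHS) = (7/5)/(3/5) = 7/3.
z-row ← z-row − (-28/5)·(new row 3): 33/5 − (-28/5)·(7/3) = 59/3.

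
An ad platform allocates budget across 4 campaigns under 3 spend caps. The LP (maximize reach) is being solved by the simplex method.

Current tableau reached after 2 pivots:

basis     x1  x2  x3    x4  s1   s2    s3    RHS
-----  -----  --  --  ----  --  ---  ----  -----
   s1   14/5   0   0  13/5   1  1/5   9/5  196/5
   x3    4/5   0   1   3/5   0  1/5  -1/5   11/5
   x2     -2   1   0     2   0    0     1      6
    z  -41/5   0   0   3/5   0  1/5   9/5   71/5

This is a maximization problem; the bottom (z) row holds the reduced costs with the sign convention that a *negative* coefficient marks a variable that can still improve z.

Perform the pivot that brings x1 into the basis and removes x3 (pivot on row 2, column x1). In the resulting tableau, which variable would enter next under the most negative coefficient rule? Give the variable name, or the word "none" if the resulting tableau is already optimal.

Pivot element 4/5. New z-row = old z-row − (-41/5)·(row 2/(4/5)).
Updated z-row coefficients: x1: 0, x2: 0, x3: 41/4, x4: 27/4, s1: 0, s2: 9/4, s3: -1/4.
The most negative is -1/4 in column s3, so s3 would enter next.

s3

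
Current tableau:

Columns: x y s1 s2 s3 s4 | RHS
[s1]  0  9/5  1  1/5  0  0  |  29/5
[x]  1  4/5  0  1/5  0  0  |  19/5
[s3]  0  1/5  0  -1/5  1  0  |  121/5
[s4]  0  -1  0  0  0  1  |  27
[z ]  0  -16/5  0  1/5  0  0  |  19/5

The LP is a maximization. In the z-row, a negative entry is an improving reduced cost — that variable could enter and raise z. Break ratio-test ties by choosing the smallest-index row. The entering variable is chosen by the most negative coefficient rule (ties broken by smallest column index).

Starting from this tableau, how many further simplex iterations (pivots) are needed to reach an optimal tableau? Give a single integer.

1

pivot: y in, s1 out → z = 127/9
No improving column remains; optimal.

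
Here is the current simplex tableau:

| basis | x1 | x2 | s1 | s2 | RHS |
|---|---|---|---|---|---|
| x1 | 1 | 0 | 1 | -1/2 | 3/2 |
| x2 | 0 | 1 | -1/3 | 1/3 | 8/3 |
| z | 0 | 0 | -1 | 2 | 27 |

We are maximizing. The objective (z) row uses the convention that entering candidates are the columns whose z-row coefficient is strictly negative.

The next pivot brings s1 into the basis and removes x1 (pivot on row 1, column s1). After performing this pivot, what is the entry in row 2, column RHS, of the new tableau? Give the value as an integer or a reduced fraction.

Pivot element is row 1, column s1: 1.
Normalize row 1: new (row 1, RHS) = (3/2)/1 = 3/2.
row 2 ← row 2 − (-1/3)·(new row 1): 8/3 − (-1/3)·(3/2) = 19/6.

19/6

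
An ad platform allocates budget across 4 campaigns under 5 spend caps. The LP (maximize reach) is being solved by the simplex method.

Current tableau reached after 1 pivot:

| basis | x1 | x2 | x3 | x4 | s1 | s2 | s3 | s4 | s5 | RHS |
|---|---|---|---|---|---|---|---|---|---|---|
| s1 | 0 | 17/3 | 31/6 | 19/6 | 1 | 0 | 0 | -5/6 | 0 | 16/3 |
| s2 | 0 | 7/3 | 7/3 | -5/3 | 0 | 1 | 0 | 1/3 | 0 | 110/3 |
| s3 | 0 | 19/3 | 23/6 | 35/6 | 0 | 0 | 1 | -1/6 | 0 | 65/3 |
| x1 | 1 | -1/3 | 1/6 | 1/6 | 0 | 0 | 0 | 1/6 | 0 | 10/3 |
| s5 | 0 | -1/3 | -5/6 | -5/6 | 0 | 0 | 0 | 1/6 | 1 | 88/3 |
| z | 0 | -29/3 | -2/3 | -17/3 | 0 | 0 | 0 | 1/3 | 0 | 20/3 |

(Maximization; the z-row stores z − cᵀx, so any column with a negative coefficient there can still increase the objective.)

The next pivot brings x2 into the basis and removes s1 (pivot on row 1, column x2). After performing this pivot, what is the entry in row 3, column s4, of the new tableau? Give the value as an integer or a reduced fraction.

13/17

Pivot element is row 1, column x2: 17/3.
Normalize row 1: new (row 1, s4) = (-5/6)/(17/3) = -5/34.
row 3 ← row 3 − (19/3)·(new row 1): -1/6 − (19/3)·(-5/34) = 13/17.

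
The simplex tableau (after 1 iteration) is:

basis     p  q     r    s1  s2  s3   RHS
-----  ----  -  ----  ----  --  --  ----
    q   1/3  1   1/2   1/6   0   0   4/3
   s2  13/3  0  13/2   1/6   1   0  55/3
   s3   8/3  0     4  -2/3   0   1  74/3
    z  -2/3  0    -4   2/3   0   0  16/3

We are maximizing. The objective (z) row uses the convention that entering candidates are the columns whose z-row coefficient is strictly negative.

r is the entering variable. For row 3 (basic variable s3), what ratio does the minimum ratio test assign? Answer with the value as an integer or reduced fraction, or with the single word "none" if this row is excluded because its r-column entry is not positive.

37/6

Ratio = RHS / (r entry) = (74/3) / 4 = 37/6.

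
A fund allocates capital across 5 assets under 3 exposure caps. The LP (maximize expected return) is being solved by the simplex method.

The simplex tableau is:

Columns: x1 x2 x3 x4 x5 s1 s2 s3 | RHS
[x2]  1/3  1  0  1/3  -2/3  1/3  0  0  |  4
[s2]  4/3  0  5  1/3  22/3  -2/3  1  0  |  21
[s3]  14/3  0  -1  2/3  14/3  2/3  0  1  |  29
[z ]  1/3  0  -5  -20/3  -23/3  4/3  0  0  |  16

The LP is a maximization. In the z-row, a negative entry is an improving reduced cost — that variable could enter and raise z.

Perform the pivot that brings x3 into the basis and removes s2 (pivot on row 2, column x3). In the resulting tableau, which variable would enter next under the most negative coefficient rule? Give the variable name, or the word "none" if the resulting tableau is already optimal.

Pivot element 5. New z-row = old z-row − (-5)·(row 2/5).
Updated z-row coefficients: x1: 5/3, x2: 0, x3: 0, x4: -19/3, x5: -1/3, s1: 2/3, s2: 1, s3: 0.
The most negative is -19/3 in column x4, so x4 would enter next.

x4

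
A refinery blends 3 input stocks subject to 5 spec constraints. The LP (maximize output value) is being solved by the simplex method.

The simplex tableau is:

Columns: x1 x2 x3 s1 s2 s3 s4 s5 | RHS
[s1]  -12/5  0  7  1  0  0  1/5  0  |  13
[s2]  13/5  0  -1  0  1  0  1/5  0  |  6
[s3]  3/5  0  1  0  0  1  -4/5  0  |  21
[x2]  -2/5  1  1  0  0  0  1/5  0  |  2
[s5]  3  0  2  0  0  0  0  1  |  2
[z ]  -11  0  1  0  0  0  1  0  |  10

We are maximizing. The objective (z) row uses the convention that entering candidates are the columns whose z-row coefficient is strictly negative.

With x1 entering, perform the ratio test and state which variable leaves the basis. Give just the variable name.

s5

Ratios: row 1 (s1): entry -12/5 ≤ 0, skip; row 2 (s2): 6/(13/5) = 30/13; row 3 (s3): 21/(3/5) = 35; row 4 (x2): entry -2/5 ≤ 0, skip; row 5 (s5): 2/3 = 2/3.
Minimum ratio 2/3 is in the s5 row, so s5 leaves.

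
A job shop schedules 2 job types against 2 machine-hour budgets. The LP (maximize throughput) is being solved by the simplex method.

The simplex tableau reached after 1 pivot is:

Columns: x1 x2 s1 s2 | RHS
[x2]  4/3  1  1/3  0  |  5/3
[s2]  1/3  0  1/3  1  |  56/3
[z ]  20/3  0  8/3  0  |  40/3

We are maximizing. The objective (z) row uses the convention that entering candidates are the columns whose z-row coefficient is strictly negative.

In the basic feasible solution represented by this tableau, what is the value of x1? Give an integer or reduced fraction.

0

x1 is nonbasic (not in the basis column), so its value in the current BFS is 0.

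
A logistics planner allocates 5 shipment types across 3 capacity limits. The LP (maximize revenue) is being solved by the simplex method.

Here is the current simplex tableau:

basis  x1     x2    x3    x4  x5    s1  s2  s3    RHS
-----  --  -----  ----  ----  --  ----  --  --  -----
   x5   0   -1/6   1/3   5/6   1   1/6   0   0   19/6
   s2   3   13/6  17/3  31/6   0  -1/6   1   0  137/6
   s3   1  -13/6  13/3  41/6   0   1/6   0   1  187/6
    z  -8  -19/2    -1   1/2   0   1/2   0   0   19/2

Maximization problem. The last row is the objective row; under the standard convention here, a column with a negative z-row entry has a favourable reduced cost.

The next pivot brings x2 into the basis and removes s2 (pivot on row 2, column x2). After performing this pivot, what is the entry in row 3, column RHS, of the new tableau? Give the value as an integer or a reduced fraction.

54

Pivot element is row 2, column x2: 13/6.
Normalize row 2: new (row 2, RHS) = (137/6)/(13/6) = 137/13.
row 3 ← row 3 − (-13/6)·(new row 2): 187/6 − (-13/6)·(137/13) = 54.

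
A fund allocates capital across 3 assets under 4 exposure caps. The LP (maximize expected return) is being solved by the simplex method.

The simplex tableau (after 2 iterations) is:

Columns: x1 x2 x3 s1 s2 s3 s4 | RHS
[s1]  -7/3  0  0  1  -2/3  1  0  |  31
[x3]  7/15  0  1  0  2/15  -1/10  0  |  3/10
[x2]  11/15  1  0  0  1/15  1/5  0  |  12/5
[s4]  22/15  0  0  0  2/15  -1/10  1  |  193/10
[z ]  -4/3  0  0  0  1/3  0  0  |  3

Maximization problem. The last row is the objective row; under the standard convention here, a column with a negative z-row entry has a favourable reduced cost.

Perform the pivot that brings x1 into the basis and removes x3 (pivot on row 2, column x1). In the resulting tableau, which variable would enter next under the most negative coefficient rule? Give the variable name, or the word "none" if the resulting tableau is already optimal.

Pivot element 7/15. New z-row = old z-row − (-4/3)·(row 2/(7/15)).
Updated z-row coefficients: x1: 0, x2: 0, x3: 20/7, s1: 0, s2: 5/7, s3: -2/7, s4: 0.
The most negative is -2/7 in column s3, so s3 would enter next.

s3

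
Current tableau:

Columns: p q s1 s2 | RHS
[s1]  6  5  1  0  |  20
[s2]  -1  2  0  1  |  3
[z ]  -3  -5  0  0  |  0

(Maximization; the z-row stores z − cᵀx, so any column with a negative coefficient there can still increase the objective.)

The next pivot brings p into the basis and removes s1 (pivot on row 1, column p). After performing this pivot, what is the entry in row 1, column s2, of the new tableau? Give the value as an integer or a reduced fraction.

Pivot element is row 1, column p: 6.
Normalize row 1: new (row 1, s2) = 0/6 = 0.
Row 1 is the pivot row, so the entry is 0.

0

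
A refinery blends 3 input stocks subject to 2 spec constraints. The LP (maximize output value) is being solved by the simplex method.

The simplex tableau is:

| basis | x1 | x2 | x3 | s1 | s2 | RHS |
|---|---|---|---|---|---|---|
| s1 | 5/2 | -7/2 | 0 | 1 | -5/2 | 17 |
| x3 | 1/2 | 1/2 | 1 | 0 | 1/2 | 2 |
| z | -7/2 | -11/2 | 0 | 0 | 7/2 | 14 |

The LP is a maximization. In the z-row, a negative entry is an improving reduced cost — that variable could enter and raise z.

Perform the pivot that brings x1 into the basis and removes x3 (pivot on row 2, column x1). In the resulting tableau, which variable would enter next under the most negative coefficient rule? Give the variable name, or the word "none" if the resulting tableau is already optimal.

Pivot element 1/2. New z-row = old z-row − (-7/2)·(row 2/(1/2)).
Updated z-row coefficients: x1: 0, x2: -2, x3: 7, s1: 0, s2: 7.
The most negative is -2 in column x2, so x2 would enter next.

x2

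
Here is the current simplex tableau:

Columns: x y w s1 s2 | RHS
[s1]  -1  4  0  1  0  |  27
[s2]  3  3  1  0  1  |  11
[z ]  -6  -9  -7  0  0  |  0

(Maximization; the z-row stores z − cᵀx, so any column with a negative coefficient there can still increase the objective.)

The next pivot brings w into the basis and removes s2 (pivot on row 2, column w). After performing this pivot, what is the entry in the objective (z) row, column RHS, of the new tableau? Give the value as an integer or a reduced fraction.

Pivot element is row 2, column w: 1.
Normalize row 2: new (row 2, RHS) = 11/1 = 11.
z-row ← z-row − (-7)·(new row 2): 0 − (-7)·11 = 77.

77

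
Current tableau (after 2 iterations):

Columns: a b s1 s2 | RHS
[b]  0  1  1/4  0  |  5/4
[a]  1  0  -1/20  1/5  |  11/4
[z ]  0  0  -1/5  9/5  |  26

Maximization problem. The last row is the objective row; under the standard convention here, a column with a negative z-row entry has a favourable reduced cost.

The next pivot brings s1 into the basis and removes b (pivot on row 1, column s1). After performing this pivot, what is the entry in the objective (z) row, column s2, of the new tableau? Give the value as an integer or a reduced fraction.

9/5

Pivot element is row 1, column s1: 1/4.
Normalize row 1: new (row 1, s2) = 0/(1/4) = 0.
z-row ← z-row − (-1/5)·(new row 1): 9/5 − (-1/5)·0 = 9/5.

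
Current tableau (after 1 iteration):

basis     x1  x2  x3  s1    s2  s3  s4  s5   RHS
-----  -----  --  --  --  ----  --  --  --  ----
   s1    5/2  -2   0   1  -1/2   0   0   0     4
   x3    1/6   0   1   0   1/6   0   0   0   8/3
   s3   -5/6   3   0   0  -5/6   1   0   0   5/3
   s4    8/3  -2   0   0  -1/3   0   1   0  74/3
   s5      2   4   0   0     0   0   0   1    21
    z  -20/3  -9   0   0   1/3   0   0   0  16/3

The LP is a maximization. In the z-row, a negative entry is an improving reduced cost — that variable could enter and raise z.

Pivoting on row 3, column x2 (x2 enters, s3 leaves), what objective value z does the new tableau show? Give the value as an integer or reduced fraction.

Minimum ratio for x2: (5/3)/3 = 5/9.
z changes by −(z-row coeff of x2)·ratio = −(-9)·(5/9) = 5.
New z = 16/3 + 5 = 31/3.

31/3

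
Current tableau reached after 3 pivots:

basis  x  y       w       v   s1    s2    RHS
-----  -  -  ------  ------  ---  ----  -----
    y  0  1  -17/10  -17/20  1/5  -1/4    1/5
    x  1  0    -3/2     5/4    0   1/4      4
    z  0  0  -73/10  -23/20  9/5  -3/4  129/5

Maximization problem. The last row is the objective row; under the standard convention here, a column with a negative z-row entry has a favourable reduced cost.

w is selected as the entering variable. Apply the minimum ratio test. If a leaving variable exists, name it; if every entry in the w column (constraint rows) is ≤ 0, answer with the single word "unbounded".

unbounded

w-column entries: row 1: -17/10, row 2: -3/2. All ≤ 0, so w can increase without bound; the LP is unbounded in this direction.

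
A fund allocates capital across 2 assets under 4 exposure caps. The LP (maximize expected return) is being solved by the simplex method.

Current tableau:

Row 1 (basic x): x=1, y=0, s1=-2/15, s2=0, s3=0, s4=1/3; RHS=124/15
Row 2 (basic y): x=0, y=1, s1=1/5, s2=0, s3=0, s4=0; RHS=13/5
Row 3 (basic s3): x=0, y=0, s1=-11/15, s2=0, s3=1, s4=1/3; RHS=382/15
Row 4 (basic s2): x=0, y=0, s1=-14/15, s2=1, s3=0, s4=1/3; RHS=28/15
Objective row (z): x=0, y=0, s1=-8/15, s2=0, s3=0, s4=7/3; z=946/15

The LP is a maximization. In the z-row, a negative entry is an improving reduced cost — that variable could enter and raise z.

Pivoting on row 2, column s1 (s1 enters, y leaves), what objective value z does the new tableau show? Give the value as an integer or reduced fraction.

Minimum ratio for s1: (13/5)/(1/5) = 13.
z changes by −(z-row coeff of s1)·ratio = −(-8/15)·13 = 104/15.
New z = 946/15 + (104/15) = 70.

70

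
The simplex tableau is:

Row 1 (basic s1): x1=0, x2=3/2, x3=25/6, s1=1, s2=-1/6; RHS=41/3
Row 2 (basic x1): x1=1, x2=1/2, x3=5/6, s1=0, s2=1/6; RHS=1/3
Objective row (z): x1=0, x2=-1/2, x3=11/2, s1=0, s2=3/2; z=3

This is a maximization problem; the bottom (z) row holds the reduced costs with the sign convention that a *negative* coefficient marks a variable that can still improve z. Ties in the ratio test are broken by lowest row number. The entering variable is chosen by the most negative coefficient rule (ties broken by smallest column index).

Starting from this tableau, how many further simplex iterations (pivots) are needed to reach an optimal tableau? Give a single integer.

1

pivot: x2 in, x1 out → z = 10/3
No improving column remains; optimal.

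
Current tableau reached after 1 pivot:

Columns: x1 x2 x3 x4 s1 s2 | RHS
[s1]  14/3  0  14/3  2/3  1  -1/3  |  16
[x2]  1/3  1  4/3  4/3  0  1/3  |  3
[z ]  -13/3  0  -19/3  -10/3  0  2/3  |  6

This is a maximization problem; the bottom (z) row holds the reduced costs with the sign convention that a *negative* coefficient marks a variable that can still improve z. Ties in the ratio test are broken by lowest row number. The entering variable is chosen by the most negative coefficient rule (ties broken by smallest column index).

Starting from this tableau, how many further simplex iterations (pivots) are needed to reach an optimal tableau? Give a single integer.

pivot: x3 in, x2 out → z = 81/4
pivot: x1 in, s1 out → z = 172/7
pivot: x4 in, x3 out → z = 223/9
No improving column remains; optimal.

3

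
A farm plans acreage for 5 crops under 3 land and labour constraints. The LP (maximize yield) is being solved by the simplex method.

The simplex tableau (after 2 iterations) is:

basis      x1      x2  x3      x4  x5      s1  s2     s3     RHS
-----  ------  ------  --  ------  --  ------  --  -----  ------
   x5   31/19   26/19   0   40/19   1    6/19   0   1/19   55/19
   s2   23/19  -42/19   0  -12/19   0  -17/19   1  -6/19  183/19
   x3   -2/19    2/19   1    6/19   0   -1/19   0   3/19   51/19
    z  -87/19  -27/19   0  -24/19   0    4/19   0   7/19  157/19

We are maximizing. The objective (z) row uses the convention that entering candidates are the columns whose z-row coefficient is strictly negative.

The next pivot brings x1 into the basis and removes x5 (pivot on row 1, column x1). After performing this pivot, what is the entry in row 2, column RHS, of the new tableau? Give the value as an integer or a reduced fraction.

Pivot element is row 1, column x1: 31/19.
Normalize row 1: new (row 1, RHS) = (55/19)/(31/19) = 55/31.
row 2 ← row 2 − (23/19)·(new row 1): 183/19 − (23/19)·(55/31) = 232/31.

232/31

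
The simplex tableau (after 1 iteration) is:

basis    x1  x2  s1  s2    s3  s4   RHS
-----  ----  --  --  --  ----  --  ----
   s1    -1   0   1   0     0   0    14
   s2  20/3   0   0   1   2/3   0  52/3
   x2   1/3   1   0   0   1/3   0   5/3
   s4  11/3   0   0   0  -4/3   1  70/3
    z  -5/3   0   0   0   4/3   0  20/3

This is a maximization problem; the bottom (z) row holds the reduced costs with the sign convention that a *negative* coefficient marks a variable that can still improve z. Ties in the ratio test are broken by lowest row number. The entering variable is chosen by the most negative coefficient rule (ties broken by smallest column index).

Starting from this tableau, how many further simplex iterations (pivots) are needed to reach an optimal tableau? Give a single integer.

pivot: x1 in, s2 out → z = 11
No improving column remains; optimal.

1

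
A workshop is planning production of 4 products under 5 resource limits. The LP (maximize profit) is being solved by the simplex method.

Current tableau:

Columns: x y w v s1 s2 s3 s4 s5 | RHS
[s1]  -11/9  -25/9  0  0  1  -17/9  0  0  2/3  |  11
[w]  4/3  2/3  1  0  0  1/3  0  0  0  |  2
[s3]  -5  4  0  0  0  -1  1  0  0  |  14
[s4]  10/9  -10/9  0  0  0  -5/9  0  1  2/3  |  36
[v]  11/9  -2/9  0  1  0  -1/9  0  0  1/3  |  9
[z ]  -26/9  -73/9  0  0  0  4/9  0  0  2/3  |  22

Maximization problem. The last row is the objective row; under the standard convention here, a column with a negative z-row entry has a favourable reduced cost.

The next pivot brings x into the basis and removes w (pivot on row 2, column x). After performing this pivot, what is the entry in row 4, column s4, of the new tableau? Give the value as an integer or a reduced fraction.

Pivot element is row 2, column x: 4/3.
Normalize row 2: new (row 2, s4) = 0/(4/3) = 0.
row 4 ← row 4 − (10/9)·(new row 2): 1 − (10/9)·0 = 1.

1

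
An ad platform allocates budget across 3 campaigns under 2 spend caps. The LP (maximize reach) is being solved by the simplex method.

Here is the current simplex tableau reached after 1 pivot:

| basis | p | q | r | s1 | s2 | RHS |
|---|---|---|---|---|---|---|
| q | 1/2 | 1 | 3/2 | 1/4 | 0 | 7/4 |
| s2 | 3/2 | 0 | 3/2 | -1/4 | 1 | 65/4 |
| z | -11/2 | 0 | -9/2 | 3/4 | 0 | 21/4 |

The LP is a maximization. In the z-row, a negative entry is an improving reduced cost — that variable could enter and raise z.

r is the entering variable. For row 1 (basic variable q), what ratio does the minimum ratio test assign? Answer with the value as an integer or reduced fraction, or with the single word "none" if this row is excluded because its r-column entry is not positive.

7/6

Ratio = RHS / (r entry) = (7/4) / (3/2) = 7/6.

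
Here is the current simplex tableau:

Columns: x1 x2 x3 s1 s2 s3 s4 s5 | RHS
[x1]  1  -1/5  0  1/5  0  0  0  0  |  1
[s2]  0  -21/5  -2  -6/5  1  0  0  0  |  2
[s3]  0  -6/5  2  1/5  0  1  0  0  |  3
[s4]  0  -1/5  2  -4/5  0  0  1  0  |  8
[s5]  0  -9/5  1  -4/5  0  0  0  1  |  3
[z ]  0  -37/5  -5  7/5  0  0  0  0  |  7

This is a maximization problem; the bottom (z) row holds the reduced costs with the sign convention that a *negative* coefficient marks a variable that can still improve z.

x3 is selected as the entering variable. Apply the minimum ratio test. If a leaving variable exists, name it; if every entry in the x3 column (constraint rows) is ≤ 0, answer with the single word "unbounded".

s3

Ratios: row 1 (x1): entry 0 ≤ 0, skip; row 2 (s2): entry -2 ≤ 0, skip; row 3 (s3): 3/2 = 3/2; row 4 (s4): 8/2 = 4; row 5 (s5): 3/1 = 3.
Minimum ratio is in the s3 row, so s3 leaves.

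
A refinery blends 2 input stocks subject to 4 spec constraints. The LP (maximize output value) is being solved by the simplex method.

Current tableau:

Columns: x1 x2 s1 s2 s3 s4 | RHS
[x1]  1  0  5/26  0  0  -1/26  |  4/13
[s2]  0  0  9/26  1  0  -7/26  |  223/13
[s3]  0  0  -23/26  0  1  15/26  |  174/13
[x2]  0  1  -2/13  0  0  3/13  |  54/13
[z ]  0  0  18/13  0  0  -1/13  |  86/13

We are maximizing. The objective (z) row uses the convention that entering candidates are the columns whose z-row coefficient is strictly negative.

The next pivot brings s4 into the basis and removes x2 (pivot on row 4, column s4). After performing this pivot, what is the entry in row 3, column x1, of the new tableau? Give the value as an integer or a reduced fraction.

Pivot element is row 4, column s4: 3/13.
Normalize row 4: new (row 4, x1) = 0/(3/13) = 0.
row 3 ← row 3 − (15/26)·(new row 4): 0 − (15/26)·0 = 0.

0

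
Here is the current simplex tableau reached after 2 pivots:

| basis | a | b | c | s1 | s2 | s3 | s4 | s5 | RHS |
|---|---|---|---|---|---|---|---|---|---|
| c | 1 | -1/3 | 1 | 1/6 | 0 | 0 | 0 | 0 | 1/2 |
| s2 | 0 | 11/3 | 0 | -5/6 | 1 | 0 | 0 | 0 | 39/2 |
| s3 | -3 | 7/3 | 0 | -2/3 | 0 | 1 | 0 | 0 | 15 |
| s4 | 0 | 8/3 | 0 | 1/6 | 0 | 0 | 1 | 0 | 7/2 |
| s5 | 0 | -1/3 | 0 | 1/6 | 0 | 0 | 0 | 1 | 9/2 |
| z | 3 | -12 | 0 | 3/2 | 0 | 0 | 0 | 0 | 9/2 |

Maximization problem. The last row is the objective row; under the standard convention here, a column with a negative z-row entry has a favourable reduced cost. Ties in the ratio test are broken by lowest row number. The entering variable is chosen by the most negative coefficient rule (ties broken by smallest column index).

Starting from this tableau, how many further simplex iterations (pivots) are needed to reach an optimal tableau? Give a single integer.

pivot: b in, s4 out → z = 81/4
No improving column remains; optimal.

1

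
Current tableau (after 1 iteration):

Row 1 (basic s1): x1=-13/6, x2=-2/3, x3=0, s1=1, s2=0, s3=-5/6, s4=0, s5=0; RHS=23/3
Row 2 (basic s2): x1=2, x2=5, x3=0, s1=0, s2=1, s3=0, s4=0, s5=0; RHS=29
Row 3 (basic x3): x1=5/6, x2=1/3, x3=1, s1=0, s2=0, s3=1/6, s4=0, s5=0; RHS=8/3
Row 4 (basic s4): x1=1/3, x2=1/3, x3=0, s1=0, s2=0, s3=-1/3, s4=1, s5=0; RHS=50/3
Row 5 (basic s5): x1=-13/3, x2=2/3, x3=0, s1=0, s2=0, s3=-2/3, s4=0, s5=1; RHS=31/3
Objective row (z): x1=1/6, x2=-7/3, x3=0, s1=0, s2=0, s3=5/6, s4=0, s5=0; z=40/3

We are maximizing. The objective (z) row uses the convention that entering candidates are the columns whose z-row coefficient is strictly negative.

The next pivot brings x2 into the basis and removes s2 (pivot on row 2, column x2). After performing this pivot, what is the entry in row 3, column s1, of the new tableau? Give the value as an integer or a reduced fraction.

0

Pivot element is row 2, column x2: 5.
Normalize row 2: new (row 2, s1) = 0/5 = 0.
row 3 ← row 3 − (1/3)·(new row 2): 0 − (1/3)·0 = 0.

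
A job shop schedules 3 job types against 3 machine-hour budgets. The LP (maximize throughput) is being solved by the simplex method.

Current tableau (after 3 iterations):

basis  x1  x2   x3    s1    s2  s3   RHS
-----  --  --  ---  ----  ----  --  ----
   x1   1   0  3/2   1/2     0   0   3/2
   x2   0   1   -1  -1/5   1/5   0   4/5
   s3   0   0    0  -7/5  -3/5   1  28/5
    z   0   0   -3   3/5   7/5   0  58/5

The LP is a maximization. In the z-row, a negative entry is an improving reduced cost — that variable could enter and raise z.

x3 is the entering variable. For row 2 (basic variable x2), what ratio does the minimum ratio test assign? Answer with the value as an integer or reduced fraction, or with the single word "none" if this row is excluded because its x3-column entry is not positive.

none

The x3 entry in row 2 is -1 ≤ 0, so this row gives no ratio.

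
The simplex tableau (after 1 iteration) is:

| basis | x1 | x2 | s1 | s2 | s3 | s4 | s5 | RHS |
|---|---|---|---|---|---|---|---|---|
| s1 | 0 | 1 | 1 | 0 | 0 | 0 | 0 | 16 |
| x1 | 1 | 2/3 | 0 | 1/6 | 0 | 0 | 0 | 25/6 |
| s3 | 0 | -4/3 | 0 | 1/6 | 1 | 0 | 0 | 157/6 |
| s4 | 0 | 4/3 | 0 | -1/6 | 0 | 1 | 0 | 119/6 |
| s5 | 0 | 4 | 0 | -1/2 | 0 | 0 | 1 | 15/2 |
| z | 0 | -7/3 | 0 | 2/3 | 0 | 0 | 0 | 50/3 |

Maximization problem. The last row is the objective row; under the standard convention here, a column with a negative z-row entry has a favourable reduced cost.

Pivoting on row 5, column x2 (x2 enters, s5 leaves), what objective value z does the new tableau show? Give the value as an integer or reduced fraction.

505/24

Minimum ratio for x2: (15/2)/4 = 15/8.
z changes by −(z-row coeff of x2)·ratio = −(-7/3)·(15/8) = 35/8.
New z = 50/3 + (35/8) = 505/24.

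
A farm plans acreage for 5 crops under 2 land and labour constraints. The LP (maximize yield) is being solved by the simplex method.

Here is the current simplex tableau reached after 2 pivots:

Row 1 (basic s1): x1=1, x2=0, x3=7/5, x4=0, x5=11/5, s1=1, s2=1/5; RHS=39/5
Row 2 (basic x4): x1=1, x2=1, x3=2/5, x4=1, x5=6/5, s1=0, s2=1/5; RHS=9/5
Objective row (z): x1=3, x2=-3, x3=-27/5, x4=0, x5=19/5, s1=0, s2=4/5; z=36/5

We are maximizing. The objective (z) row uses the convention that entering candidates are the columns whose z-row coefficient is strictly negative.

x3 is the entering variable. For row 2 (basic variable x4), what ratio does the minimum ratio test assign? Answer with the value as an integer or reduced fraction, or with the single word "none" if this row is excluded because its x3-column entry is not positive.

Ratio = RHS / (x3 entry) = (9/5) / (2/5) = 9/2.

9/2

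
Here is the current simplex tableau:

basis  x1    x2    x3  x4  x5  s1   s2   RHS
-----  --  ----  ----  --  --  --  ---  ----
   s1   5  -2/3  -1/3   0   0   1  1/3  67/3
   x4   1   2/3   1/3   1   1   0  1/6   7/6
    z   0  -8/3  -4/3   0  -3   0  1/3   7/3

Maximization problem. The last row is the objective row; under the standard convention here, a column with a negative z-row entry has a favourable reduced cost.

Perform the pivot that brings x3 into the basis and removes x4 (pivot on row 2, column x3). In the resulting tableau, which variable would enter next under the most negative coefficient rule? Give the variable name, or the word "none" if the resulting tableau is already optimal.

none

Pivot element 1/3. New z-row = old z-row − (-4/3)·(row 2/(1/3)).
Updated z-row coefficients: x1: 4, x2: 0, x3: 0, x4: 4, x5: 1, s1: 0, s2: 1.
No coefficient is strictly negative; the tableau after this pivot is optimal.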